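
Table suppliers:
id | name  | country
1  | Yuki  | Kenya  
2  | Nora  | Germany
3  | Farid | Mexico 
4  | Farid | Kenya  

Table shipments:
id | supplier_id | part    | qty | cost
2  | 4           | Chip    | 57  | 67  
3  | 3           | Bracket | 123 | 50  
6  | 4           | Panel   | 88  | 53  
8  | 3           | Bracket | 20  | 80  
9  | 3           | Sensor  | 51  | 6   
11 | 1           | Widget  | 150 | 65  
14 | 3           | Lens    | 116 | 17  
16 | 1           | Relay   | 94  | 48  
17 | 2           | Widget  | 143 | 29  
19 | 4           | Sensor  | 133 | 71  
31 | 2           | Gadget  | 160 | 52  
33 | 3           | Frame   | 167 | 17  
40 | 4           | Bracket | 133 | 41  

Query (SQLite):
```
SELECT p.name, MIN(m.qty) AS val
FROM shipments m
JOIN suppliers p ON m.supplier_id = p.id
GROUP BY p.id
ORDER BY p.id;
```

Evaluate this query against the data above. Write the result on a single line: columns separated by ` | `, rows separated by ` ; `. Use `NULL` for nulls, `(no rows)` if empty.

Join each shipments row to its suppliers via supplier_id.
Group joined rows by suppliers.id; compute MIN(m.qty) per group.
  1: ids {11, 16} → MIN(m.qty)=94
  2: ids {17, 31} → MIN(m.qty)=143
  3: ids {3, 8, 9, 14, 33} → MIN(m.qty)=20
  4: ids {2, 6, 19, 40} → MIN(m.qty)=57

Yuki | 94 ; Nora | 143 ; Farid | 20 ; Farid | 57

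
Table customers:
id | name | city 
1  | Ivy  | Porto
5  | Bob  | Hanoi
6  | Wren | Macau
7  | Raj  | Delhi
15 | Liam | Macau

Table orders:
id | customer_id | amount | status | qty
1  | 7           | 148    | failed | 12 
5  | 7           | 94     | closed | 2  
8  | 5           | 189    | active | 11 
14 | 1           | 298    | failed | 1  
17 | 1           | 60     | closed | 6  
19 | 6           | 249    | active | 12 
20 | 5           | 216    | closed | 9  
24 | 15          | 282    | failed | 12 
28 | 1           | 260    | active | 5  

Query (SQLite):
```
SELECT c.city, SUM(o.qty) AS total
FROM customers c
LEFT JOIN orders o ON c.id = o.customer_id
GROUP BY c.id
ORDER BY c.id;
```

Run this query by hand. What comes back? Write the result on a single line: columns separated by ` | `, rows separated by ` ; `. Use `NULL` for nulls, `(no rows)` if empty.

Porto | 12 ; Hanoi | 20 ; Macau | 12 ; Delhi | 14 ; Macau | 12

LEFT JOIN keeps every customers row; unmatched ones get NULL for orders columns.
Group by customers.id and compute SUM(o.qty). SUM over an all-NULL group is NULL.
  1: ids {14, 17, 28} → SUM(o.qty)=12
  5: ids {8, 20} → SUM(o.qty)=20
  6: ids {19} → SUM(o.qty)=12
  7: ids {1, 5} → SUM(o.qty)=14
  15: ids {24} → SUM(o.qty)=12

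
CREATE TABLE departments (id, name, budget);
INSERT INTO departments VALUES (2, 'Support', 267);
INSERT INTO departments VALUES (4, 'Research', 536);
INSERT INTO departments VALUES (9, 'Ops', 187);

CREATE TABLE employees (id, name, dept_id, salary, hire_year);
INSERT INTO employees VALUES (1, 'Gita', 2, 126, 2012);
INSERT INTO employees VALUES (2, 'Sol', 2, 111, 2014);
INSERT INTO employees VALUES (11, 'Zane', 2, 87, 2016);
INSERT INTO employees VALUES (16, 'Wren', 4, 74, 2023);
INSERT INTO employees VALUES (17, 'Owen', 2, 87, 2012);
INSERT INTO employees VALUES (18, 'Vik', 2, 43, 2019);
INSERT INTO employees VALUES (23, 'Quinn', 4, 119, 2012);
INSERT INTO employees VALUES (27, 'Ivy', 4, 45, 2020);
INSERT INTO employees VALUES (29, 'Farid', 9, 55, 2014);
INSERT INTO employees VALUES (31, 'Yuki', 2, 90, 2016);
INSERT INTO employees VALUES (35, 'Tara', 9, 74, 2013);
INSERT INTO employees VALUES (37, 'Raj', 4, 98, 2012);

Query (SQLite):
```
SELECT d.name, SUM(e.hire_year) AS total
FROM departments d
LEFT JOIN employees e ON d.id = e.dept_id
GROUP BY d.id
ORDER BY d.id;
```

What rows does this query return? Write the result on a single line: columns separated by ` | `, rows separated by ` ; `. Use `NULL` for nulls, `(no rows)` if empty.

Support | 12089 ; Research | 8067 ; Ops | 4027

LEFT JOIN keeps every departments row; unmatched ones get NULL for employees columns.
Group by departments.id and compute SUM(e.hire_year). SUM over an all-NULL group is NULL.
  2: ids {1, 2, 11, 17, 18, 31} → SUM(e.hire_year)=12089
  4: ids {16, 23, 27, 37} → SUM(e.hire_year)=8067
  9: ids {29, 35} → SUM(e.hire_year)=4027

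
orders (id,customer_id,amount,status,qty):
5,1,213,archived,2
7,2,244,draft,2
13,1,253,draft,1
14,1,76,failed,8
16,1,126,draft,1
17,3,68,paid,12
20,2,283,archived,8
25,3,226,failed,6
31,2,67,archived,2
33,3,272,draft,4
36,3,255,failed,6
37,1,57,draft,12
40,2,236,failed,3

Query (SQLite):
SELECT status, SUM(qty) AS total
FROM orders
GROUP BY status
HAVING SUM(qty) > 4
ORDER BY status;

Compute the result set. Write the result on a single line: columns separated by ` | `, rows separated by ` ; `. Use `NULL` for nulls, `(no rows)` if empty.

archived | 12 ; draft | 20 ; failed | 23 ; paid | 12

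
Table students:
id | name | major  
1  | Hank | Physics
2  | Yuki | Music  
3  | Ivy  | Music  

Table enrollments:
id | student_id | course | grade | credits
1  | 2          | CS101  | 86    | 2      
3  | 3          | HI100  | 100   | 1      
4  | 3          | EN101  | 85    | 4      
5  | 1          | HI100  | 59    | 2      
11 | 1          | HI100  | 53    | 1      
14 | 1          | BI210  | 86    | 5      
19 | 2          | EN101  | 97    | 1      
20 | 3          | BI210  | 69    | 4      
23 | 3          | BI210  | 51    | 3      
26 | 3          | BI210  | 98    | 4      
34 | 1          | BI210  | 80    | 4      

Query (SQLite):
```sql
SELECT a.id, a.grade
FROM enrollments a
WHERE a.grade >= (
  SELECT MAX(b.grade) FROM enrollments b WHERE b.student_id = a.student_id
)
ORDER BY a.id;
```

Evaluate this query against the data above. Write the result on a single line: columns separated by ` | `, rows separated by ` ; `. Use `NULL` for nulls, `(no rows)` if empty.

3 | 100 ; 14 | 86 ; 19 | 97

For each enrollments row a, compute MAX(grade) over rows sharing a.student_id.
Keep row a if a.grade >= that per-group MAX.
  student_id=1: MAX(grade) = 86
  student_id=2: MAX(grade) = 97
  student_id=3: MAX(grade) = 100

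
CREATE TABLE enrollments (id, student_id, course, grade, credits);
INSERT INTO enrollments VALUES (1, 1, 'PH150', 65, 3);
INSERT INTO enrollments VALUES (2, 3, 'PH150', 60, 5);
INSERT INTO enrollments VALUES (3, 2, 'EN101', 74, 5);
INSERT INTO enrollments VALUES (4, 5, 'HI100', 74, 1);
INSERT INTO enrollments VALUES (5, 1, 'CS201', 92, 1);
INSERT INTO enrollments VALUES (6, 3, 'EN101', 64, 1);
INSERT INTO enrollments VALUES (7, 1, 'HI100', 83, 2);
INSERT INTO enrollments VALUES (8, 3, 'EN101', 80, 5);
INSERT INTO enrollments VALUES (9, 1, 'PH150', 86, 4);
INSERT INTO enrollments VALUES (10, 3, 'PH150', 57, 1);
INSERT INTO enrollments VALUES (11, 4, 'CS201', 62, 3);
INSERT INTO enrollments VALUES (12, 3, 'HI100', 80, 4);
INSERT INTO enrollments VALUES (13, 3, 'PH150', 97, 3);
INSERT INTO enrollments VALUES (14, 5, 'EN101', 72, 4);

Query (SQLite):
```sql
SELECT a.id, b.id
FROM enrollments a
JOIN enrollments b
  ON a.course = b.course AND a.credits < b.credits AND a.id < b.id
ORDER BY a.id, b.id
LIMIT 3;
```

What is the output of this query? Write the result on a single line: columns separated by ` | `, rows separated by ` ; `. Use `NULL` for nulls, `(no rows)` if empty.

1 | 2 ; 1 | 9 ; 4 | 7

Pairs (a,b) with same course, a.credits < b.credits, a.id < b.id.
course groups: CS201:{5,11} EN101:{3,6,8,14} HI100:{4,7,12} PH150:{1,2,9,10,13}
Ordered by (a.id, b.id); first 3.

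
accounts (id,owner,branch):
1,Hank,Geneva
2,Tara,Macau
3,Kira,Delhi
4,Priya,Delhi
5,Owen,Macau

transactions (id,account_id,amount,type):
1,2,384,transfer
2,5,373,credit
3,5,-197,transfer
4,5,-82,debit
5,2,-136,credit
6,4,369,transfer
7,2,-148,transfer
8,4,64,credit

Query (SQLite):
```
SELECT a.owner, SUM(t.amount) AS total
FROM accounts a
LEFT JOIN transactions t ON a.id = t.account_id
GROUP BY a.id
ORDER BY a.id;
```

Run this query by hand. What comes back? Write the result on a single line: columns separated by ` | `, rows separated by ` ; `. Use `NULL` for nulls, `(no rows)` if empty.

Hank | NULL ; Tara | 100 ; Kira | NULL ; Priya | 433 ; Owen | 94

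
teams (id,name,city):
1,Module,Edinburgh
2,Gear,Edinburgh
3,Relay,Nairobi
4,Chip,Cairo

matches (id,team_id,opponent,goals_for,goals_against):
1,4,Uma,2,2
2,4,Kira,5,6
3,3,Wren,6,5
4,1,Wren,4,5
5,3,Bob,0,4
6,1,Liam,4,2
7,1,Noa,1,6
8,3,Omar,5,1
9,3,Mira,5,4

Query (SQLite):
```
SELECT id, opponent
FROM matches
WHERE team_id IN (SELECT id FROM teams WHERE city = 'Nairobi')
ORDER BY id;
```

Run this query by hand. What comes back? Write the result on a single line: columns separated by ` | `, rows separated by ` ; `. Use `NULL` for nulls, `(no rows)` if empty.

Inner query: teams.id where city = 'Nairobi'.
Outer: keep matches rows whose team_id is in that set.
Inner query → {3}

3 | Wren ; 5 | Bob ; 8 | Omar ; 9 | Mira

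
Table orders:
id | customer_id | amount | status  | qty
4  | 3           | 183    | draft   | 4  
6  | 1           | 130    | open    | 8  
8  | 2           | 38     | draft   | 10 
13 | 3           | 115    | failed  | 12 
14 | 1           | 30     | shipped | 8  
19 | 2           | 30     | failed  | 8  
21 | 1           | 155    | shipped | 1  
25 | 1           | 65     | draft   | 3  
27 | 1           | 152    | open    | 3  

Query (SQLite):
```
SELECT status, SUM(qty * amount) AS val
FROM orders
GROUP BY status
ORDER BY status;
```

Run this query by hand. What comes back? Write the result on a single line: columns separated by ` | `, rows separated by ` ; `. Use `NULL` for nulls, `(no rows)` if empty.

draft | 1307 ; failed | 1620 ; open | 1496 ; shipped | 395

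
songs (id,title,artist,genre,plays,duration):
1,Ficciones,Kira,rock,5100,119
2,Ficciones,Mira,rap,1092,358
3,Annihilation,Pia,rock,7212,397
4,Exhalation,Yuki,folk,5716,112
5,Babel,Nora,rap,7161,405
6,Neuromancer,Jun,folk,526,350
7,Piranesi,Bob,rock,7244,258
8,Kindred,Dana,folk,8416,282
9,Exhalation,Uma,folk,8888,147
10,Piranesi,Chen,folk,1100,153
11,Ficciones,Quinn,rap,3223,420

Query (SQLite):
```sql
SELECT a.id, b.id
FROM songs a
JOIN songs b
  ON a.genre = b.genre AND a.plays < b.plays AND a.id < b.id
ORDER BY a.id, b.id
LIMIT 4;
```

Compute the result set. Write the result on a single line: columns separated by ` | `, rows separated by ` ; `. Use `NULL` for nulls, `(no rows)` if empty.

Pairs (a,b) with same genre, a.plays < b.plays, a.id < b.id.
genre groups: folk:{4,6,8,9,10} rap:{2,5,11} rock:{1,3,7}
Ordered by (a.id, b.id); first 4.

1 | 3 ; 1 | 7 ; 2 | 5 ; 2 | 11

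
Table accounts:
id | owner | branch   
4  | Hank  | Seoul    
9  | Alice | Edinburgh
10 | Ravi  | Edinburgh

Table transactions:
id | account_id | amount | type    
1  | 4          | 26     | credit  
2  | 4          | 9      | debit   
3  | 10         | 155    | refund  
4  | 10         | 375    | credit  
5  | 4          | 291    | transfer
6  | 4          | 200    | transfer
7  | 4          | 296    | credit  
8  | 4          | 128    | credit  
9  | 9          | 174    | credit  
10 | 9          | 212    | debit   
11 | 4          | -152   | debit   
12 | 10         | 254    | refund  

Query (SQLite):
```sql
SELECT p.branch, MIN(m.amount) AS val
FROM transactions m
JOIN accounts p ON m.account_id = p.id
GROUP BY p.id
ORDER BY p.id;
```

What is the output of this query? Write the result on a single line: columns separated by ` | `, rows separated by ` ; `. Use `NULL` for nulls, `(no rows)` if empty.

Seoul | -152 ; Edinburgh | 174 ; Edinburgh | 155

Join each transactions row to its accounts via account_id.
Group joined rows by accounts.id; compute MIN(m.amount) per group.
  4: ids {1, 2, 5, 6, 7, 8, 11} → MIN(m.amount)=-152
  9: ids {9, 10} → MIN(m.amount)=174
  10: ids {3, 4, 12} → MIN(m.amount)=155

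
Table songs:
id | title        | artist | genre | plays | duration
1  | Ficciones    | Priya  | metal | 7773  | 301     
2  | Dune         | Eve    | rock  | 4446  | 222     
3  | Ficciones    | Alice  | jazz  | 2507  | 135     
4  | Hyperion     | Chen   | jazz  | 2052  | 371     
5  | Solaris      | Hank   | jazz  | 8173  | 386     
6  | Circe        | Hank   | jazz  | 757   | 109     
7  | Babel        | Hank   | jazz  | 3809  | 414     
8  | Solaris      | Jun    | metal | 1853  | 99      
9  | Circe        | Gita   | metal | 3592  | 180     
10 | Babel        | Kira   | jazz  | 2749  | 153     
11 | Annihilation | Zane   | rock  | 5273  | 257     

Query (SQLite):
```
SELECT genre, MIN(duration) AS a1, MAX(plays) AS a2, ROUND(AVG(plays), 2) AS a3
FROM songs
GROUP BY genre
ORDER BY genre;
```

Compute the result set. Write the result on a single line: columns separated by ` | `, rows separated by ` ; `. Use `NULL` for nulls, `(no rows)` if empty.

Group songs by genre.
Per group compute: MIN(duration), MAX(plays), ROUND(AVG(plays), 2).
  jazz: ids {3, 4, 5, 6, 7, 10} → MIN(duration)=109, MAX(plays)=8173, ROUND(AVG(plays), 2)=3341.17
  metal: ids {1, 8, 9} → MIN(duration)=99, MAX(plays)=7773, ROUND(AVG(plays), 2)=4406
  rock: ids {2, 11} → MIN(duration)=222, MAX(plays)=5273, ROUND(AVG(plays), 2)=4859.5

jazz | 109 | 8173 | 3341.17 ; metal | 99 | 7773 | 4406 ; rock | 222 | 5273 | 4859.5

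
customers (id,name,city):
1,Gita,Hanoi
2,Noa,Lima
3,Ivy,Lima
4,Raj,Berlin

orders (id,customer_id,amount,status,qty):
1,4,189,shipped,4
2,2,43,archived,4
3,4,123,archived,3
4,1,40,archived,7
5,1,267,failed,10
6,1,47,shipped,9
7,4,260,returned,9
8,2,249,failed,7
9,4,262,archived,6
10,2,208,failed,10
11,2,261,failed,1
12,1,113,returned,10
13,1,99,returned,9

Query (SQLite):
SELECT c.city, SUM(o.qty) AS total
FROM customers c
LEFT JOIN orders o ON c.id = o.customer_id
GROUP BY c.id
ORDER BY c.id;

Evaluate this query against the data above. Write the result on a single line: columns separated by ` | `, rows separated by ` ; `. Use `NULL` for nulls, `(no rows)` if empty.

Hanoi | 45 ; Lima | 22 ; Lima | NULL ; Berlin | 22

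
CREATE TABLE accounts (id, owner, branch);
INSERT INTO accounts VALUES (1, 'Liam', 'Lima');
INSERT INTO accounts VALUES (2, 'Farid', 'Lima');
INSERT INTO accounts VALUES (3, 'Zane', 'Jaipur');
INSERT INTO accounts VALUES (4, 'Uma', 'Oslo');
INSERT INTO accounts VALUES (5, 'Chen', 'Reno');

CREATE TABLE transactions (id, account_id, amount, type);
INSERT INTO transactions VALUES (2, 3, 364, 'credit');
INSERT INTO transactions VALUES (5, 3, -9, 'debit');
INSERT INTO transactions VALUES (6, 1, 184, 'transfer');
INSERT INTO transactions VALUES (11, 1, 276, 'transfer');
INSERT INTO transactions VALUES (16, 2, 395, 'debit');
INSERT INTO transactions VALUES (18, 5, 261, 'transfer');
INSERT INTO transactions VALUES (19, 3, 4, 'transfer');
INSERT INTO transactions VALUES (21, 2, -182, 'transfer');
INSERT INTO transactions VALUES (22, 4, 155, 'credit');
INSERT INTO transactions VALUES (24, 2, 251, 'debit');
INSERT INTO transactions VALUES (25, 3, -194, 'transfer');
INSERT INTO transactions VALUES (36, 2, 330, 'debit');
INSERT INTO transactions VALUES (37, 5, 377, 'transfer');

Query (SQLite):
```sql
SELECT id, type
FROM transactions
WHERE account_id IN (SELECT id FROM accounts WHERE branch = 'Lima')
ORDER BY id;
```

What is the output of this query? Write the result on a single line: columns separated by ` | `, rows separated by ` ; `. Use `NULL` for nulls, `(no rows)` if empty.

Inner query: accounts.id where branch = 'Lima'.
Outer: keep transactions rows whose account_id is in that set.
Inner query → {1, 2}

6 | transfer ; 11 | transfer ; 16 | debit ; 21 | transfer ; 24 | debit ; 36 | debit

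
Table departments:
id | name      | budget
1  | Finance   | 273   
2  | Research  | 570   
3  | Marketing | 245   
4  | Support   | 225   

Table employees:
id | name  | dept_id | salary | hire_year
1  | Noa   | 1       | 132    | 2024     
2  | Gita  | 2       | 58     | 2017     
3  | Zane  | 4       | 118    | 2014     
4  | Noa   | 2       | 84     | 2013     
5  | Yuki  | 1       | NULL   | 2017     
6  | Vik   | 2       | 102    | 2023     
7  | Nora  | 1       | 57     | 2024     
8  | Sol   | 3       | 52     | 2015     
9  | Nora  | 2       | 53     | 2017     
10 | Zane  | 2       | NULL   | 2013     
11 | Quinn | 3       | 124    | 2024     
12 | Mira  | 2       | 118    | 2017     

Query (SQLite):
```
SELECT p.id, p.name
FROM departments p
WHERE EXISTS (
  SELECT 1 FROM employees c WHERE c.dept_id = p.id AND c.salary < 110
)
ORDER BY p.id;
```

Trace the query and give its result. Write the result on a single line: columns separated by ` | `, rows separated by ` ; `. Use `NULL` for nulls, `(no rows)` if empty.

For each departments row, check whether any employees with matching dept_id has salary < 110.
Keep rows where that is true.

1 | Finance ; 2 | Research ; 3 | Marketing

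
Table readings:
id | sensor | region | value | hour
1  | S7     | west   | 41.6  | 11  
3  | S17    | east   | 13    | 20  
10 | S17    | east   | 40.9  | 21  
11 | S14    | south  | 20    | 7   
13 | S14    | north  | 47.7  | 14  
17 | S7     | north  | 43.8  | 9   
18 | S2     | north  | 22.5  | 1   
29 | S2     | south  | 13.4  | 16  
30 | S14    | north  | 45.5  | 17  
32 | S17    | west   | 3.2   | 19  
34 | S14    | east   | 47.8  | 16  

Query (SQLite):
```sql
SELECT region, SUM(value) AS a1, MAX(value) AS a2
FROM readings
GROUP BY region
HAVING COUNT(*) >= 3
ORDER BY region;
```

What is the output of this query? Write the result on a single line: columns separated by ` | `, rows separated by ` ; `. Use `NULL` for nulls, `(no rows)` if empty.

east | 101.7 | 47.8 ; north | 159.5 | 47.7

Group readings by region.
Per group compute: SUM(value), MAX(value).
HAVING: drop groups with fewer than 3 rows.
  east: ids {3, 10, 34} → SUM(value)=101.7, MAX(value)=47.8
  north: ids {13, 17, 18, 30} → SUM(value)=159.5, MAX(value)=47.7
  south: ids {11, 29} → SUM(value)=33.4, MAX(value)=20
  west: ids {1, 32} → SUM(value)=44.8, MAX(value)=41.6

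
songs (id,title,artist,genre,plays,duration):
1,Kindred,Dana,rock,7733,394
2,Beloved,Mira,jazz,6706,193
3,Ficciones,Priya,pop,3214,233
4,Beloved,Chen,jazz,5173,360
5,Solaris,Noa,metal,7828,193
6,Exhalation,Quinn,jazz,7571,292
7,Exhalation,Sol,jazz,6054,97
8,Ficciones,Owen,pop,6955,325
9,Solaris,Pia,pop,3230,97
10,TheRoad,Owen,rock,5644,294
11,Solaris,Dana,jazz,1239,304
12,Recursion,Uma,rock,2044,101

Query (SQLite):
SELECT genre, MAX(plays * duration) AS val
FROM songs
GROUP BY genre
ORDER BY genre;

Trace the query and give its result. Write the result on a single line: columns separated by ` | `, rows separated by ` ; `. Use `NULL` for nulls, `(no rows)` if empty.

jazz | 2210732 ; metal | 1510804 ; pop | 2260375 ; rock | 3046802

For each row compute plays * duration.
Group by genre; take MAX of the expression per group.
  jazz: ids {2, 4, 6, 7, 11} → MAX(plays * duration)=2210732
  metal: ids {5} → MAX(plays * duration)=1510804
  pop: ids {3, 8, 9} → MAX(plays * duration)=2260375
  rock: ids {1, 10, 12} → MAX(plays * duration)=3046802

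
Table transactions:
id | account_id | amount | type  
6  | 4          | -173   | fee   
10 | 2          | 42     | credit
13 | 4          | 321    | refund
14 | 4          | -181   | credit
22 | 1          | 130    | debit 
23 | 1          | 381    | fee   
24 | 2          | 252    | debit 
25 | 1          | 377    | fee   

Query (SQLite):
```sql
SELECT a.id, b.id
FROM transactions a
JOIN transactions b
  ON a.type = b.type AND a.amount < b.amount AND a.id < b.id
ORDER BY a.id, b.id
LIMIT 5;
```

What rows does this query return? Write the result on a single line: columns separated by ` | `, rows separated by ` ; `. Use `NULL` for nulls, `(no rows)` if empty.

6 | 23 ; 6 | 25 ; 22 | 24

Pairs (a,b) with same type, a.amount < b.amount, a.id < b.id.
type groups: credit:{10,14} debit:{22,24} fee:{6,23,25} refund:{13}
Ordered by (a.id, b.id); first 5.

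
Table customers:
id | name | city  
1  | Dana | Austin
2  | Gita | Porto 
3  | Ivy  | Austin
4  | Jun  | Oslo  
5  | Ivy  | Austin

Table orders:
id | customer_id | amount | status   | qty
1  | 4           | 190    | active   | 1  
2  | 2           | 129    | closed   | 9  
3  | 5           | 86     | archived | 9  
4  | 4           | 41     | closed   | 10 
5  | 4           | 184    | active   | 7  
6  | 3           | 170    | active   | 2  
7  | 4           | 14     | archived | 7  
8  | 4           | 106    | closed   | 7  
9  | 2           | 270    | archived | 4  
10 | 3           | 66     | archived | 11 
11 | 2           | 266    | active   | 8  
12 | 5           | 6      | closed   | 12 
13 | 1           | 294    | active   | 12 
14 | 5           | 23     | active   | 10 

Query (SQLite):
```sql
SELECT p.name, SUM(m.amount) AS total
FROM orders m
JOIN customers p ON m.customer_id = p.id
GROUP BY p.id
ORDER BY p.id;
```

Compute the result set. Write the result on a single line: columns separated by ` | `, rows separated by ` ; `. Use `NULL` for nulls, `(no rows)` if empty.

Dana | 294 ; Gita | 665 ; Ivy | 236 ; Jun | 535 ; Ivy | 115

Join each orders row to its customers via customer_id.
Group joined rows by customers.id; compute SUM(m.amount) per group.
  1: ids {13} → SUM(m.amount)=294
  2: ids {2, 9, 11} → SUM(m.amount)=665
  3: ids {6, 10} → SUM(m.amount)=236
  4: ids {1, 4, 5, 7, 8} → SUM(m.amount)=535
  5: ids {3, 12, 14} → SUM(m.amount)=115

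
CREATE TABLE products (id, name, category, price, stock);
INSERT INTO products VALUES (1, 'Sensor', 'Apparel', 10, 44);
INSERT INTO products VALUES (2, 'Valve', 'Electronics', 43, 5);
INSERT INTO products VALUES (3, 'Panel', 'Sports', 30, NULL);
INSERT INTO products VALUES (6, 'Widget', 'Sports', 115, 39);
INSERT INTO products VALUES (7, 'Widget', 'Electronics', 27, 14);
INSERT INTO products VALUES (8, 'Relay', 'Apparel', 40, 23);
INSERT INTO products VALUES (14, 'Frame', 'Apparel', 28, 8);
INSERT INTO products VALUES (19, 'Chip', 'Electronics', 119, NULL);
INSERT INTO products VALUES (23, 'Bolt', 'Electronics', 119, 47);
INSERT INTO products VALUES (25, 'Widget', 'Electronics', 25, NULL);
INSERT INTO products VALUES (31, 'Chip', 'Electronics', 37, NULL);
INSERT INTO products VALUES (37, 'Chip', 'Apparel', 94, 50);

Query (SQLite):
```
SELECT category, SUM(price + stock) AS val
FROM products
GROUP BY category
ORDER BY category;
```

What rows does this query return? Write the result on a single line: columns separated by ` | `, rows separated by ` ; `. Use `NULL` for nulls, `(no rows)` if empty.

For each row compute price + stock.
Group by category; take SUM of the expression per group.
  Apparel: ids {1, 8, 14, 37} → SUM(price + stock)=297
  Electronics: ids {2, 7, 19, 23, 25, 31} → SUM(price + stock)=255
  Sports: ids {3, 6} → SUM(price + stock)=154

Apparel | 297 ; Electronics | 255 ; Sports | 154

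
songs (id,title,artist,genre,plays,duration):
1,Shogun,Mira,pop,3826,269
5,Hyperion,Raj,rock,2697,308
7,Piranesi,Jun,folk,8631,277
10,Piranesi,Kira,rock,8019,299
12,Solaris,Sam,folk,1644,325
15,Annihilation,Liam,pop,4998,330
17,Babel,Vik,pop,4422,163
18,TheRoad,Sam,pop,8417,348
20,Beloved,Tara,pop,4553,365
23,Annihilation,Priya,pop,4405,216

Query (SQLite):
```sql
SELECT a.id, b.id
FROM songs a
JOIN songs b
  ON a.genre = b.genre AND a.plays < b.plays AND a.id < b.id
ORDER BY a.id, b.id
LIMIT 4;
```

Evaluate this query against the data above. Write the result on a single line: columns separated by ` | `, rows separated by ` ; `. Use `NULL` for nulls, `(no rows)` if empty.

Pairs (a,b) with same genre, a.plays < b.plays, a.id < b.id.
genre groups: folk:{7,12} pop:{1,15,17,18,20,23} rock:{5,10}
Ordered by (a.id, b.id); first 4.

1 | 15 ; 1 | 17 ; 1 | 18 ; 1 | 20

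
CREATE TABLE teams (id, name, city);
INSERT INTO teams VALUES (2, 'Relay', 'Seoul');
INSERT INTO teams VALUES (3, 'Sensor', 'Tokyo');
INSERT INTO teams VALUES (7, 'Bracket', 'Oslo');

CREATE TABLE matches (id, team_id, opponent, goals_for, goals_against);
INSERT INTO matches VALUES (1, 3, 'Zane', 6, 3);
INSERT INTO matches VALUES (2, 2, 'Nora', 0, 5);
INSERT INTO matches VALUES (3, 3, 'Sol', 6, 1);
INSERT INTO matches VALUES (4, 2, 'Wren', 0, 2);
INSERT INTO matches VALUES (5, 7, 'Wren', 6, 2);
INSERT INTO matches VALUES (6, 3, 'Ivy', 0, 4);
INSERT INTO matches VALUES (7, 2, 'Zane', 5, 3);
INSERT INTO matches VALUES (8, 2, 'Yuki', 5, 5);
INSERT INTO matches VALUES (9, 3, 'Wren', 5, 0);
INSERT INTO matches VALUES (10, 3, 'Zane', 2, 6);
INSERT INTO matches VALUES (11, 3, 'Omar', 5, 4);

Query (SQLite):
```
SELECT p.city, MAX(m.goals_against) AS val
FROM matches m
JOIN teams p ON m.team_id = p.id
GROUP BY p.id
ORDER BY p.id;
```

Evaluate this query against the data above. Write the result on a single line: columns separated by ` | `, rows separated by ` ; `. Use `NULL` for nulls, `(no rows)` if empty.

Join each matches row to its teams via team_id.
Group joined rows by teams.id; compute MAX(m.goals_against) per group.
  2: ids {2, 4, 7, 8} → MAX(m.goals_against)=5
  3: ids {1, 3, 6, 9, 10, 11} → MAX(m.goals_against)=6
  7: ids {5} → MAX(m.goals_against)=2

Seoul | 5 ; Tokyo | 6 ; Oslo | 2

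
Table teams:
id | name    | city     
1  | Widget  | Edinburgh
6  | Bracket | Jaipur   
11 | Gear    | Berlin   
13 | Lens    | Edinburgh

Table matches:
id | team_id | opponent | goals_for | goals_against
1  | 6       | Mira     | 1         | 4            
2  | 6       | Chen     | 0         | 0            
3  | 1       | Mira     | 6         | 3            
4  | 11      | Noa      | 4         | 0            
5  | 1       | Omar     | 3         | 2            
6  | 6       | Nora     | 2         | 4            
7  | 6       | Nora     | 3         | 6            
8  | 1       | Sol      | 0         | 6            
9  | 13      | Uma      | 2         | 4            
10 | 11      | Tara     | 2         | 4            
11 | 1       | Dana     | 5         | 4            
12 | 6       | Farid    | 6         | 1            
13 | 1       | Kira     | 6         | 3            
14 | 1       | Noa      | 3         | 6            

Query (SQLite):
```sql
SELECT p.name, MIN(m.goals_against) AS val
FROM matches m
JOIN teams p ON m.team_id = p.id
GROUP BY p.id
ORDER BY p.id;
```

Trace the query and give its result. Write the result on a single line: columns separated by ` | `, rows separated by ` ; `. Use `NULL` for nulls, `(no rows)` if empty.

Join each matches row to its teams via team_id.
Group joined rows by teams.id; compute MIN(m.goals_against) per group.
  1: ids {3, 5, 8, 11, 13, 14} → MIN(m.goals_against)=2
  6: ids {1, 2, 6, 7, 12} → MIN(m.goals_against)=0
  11: ids {4, 10} → MIN(m.goals_against)=0
  13: ids {9} → MIN(m.goals_against)=4

Widget | 2 ; Bracket | 0 ; Gear | 0 ; Lens | 4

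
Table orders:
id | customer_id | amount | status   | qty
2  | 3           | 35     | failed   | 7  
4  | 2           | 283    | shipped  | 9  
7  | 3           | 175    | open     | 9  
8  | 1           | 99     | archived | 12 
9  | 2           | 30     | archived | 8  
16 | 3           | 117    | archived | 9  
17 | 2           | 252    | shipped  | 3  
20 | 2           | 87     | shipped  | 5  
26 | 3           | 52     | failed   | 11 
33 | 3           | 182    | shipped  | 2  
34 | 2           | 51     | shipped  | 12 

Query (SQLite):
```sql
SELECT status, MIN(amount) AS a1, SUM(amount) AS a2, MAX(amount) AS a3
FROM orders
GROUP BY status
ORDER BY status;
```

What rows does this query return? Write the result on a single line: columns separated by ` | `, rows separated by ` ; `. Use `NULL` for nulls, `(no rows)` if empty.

Group orders by status.
Per group compute: MIN(amount), SUM(amount), MAX(amount).
  archived: ids {8, 9, 16} → MIN(amount)=30, SUM(amount)=246, MAX(amount)=117
  failed: ids {2, 26} → MIN(amount)=35, SUM(amount)=87, MAX(amount)=52
  open: ids {7} → MIN(amount)=175, SUM(amount)=175, MAX(amount)=175
  shipped: ids {4, 17, 20, 33, 34} → MIN(amount)=51, SUM(amount)=855, MAX(amount)=283

archived | 30 | 246 | 117 ; failed | 35 | 87 | 52 ; open | 175 | 175 | 175 ; shipped | 51 | 855 | 283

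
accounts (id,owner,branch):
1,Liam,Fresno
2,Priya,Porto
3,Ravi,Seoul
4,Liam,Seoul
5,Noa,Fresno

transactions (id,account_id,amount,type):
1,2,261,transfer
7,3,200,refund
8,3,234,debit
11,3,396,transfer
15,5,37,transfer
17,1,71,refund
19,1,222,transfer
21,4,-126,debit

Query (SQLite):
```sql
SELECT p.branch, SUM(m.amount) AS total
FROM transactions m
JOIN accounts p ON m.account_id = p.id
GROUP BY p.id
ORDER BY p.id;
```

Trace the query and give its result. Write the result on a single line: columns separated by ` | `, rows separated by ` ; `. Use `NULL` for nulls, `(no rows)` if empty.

Fresno | 293 ; Porto | 261 ; Seoul | 830 ; Seoul | -126 ; Fresno | 37

Join each transactions row to its accounts via account_id.
Group joined rows by accounts.id; compute SUM(m.amount) per group.
  1: ids {17, 19} → SUM(m.amount)=293
  2: ids {1} → SUM(m.amount)=261
  3: ids {7, 8, 11} → SUM(m.amount)=830
  4: ids {21} → SUM(m.amount)=-126
  5: ids {15} → SUM(m.amount)=37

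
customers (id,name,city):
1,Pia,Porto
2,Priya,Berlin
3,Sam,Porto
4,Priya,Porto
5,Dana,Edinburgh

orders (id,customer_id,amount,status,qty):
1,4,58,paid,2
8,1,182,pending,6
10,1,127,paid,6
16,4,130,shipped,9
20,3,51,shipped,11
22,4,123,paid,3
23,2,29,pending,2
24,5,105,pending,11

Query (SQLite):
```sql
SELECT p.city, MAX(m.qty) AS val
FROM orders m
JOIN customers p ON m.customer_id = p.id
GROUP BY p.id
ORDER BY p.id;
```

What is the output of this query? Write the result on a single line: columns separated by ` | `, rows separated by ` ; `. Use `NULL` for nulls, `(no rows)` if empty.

Join each orders row to its customers via customer_id.
Group joined rows by customers.id; compute MAX(m.qty) per group.
  1: ids {8, 10} → MAX(m.qty)=6
  2: ids {23} → MAX(m.qty)=2
  3: ids {20} → MAX(m.qty)=11
  4: ids {1, 16, 22} → MAX(m.qty)=9
  5: ids {24} → MAX(m.qty)=11

Porto | 6 ; Berlin | 2 ; Porto | 11 ; Porto | 9 ; Edinburgh | 11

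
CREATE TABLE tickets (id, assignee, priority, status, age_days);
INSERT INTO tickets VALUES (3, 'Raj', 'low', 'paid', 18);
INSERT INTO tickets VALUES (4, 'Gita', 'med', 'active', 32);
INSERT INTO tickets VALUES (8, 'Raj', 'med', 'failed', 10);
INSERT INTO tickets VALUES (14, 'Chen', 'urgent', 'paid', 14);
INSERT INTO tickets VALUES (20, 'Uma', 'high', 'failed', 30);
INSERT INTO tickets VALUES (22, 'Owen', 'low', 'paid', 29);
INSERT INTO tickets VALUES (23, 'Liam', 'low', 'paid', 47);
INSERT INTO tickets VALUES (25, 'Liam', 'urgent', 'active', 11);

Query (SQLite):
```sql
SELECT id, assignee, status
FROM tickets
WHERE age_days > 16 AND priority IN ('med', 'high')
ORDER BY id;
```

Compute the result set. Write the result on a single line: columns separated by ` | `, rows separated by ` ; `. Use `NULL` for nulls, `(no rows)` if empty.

age_days > 16: ids {3, 4, 20, 22, 23}
priority IN ('med', 'high'): ids {4, 8, 20}
Combine with AND.

4 | Gita | active ; 20 | Uma | failed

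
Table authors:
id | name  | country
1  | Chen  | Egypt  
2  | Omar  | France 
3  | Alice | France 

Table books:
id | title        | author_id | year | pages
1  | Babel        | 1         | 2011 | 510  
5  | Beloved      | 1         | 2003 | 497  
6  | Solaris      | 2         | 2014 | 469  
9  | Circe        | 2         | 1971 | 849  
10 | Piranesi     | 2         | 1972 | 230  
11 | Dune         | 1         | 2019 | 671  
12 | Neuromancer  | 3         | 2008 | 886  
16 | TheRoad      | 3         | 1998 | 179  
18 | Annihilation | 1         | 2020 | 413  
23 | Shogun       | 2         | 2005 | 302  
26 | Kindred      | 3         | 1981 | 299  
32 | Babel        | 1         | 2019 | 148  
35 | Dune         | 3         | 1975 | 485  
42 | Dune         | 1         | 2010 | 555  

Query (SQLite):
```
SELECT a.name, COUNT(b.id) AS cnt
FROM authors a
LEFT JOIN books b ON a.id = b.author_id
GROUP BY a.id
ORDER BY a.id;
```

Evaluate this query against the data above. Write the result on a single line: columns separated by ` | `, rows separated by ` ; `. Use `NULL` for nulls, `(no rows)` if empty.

LEFT JOIN keeps every authors row; unmatched ones get NULL for books columns.
Group by authors.id and compute COUNT(b.id). COUNT(col) of an all-NULL group is 0.
  1: ids {1, 5, 11, 18, 32, 42} → COUNT(b.id)=6
  2: ids {6, 9, 10, 23} → COUNT(b.id)=4
  3: ids {12, 16, 26, 35} → COUNT(b.id)=4

Chen | 6 ; Omar | 4 ; Alice | 4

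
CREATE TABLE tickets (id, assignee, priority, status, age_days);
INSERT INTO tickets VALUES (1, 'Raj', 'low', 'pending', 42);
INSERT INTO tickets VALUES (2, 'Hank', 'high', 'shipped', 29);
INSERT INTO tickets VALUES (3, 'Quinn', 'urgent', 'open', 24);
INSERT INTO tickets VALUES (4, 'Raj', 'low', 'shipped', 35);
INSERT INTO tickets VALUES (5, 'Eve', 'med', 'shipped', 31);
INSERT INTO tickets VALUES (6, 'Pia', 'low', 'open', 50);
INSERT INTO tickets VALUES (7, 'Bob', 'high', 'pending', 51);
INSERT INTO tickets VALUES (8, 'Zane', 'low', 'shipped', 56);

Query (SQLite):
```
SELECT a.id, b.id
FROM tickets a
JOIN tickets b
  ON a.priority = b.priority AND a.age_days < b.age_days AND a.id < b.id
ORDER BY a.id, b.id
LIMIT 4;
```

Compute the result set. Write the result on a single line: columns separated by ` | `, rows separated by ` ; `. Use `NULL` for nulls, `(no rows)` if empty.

Pairs (a,b) with same priority, a.age_days < b.age_days, a.id < b.id.
priority groups: high:{2,7} low:{1,4,6,8} med:{5} urgent:{3}
Ordered by (a.id, b.id); first 4.

1 | 6 ; 1 | 8 ; 2 | 7 ; 4 | 6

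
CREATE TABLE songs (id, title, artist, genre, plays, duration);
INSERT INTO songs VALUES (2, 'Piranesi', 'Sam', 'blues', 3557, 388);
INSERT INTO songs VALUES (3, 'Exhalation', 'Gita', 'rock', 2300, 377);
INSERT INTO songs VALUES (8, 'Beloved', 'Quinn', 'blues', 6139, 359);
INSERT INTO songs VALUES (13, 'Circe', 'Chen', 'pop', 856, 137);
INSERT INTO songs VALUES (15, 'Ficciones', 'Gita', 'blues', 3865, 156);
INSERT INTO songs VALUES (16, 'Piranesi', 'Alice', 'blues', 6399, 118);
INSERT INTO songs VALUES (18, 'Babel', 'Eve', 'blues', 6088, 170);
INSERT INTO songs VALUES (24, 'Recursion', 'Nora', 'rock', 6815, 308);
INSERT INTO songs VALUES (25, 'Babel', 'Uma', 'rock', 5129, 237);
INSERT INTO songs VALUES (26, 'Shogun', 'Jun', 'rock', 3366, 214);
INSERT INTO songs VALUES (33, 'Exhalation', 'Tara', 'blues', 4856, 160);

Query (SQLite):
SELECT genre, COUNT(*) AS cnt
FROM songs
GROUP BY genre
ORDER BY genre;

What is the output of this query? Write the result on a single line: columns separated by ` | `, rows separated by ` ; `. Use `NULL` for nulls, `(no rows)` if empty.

Partition songs by genre; compute COUNT(*) within each group.
  blues: ids {2, 8, 15, 16, 18, 33} → COUNT(*)=6
  pop: ids {13} → COUNT(*)=1
  rock: ids {3, 24, 25, 26} → COUNT(*)=4

blues | 6 ; pop | 1 ; rock | 4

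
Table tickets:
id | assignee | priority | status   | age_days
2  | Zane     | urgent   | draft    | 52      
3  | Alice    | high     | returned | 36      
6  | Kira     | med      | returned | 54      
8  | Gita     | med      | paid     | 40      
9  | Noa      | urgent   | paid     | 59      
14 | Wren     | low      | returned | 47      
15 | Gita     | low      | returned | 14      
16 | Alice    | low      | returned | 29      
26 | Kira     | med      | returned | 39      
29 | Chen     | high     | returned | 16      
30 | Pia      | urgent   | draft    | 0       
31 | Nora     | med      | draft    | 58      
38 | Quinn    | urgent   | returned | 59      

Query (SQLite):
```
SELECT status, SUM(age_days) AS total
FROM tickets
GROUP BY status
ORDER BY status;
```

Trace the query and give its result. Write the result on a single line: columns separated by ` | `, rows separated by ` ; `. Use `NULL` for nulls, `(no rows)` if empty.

Partition tickets by status; compute SUM(age_days) within each group.
  draft: ids {2, 30, 31} → SUM(age_days)=110
  paid: ids {8, 9} → SUM(age_days)=99
  returned: ids {3, 6, 14, 15, 16, 26, 29, 38} → SUM(age_days)=294

draft | 110 ; paid | 99 ; returned | 294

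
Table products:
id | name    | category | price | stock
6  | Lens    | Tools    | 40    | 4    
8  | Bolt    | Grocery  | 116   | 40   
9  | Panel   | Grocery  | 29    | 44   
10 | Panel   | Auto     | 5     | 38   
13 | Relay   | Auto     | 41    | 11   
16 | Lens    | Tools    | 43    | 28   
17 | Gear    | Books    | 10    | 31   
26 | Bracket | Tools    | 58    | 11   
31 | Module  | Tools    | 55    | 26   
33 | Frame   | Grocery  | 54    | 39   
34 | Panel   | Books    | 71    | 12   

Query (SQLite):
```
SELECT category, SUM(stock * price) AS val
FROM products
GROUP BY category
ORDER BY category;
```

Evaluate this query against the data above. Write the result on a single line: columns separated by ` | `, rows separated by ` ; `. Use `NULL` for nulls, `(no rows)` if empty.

Auto | 641 ; Books | 1162 ; Grocery | 8022 ; Tools | 3432

For each row compute stock * price.
Group by category; take SUM of the expression per group.
  Auto: ids {10, 13} → SUM(stock * price)=641
  Books: ids {17, 34} → SUM(stock * price)=1162
  Grocery: ids {8, 9, 33} → SUM(stock * price)=8022
  Tools: ids {6, 16, 26, 31} → SUM(stock * price)=3432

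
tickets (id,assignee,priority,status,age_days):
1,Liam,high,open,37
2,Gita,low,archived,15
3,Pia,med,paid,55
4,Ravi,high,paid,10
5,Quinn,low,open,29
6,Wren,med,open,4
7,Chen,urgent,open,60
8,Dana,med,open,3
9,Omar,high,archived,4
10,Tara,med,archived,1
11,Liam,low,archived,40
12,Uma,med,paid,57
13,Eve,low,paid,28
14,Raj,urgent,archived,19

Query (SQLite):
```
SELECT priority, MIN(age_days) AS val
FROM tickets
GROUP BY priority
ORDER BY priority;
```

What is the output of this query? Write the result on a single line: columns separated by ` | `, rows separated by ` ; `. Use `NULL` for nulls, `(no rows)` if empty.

Partition tickets by priority; compute MIN(age_days) within each group.
  high: ids {1, 4, 9} → MIN(age_days)=4
  low: ids {2, 5, 11, 13} → MIN(age_days)=15
  med: ids {3, 6, 8, 10, 12} → MIN(age_days)=1
  urgent: ids {7, 14} → MIN(age_days)=19

high | 4 ; low | 15 ; med | 1 ; urgent | 19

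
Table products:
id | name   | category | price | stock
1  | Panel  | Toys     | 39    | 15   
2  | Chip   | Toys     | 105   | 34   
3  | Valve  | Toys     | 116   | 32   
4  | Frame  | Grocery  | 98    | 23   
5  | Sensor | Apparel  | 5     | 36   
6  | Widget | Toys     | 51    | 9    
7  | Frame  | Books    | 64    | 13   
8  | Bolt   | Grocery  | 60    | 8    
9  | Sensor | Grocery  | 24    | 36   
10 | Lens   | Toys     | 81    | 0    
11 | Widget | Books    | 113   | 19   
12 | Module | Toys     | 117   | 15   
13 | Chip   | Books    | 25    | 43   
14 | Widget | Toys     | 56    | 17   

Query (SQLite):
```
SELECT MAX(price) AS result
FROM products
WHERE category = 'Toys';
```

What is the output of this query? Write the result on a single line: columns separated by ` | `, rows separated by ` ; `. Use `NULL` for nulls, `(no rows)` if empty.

117

Rows where category='Toys' → price values: [39, 105, 116, 51, 81, 117, 56].
MAX of non-NULL values = 117.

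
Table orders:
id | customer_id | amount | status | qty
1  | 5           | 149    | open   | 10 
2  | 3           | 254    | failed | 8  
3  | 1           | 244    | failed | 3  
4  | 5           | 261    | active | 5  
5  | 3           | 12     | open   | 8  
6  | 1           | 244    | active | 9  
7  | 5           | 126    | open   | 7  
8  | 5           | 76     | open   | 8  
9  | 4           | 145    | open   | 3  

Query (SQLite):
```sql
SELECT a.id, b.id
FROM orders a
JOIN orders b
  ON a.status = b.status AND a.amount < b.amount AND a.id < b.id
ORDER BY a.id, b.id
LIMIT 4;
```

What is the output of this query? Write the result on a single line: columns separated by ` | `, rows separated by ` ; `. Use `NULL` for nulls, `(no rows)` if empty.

5 | 7 ; 5 | 8 ; 5 | 9 ; 7 | 9

Pairs (a,b) with same status, a.amount < b.amount, a.id < b.id.
status groups: active:{4,6} failed:{2,3} open:{1,5,7,8,9}
Ordered by (a.id, b.id); first 4.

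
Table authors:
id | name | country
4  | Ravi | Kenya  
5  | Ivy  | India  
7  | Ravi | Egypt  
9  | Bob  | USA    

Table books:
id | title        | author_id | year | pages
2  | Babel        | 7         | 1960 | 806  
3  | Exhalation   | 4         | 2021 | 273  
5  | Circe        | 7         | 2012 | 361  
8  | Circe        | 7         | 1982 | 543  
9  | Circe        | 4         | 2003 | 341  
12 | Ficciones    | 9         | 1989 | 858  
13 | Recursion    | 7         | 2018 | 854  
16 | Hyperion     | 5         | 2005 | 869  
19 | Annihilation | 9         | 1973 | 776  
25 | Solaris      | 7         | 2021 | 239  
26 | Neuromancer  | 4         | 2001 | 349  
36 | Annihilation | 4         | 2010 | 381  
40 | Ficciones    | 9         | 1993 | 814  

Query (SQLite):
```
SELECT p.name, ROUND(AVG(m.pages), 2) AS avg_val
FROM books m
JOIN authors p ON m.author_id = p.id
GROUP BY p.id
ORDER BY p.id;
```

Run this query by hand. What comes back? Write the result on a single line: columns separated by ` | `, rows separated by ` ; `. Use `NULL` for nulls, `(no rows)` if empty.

Join each books row to its authors via author_id.
Group joined rows by authors.id; compute ROUND(AVG(m.pages), 2) per group.
  4: ids {3, 9, 26, 36} → ROUND(AVG(m.pages), 2)=336
  5: ids {16} → ROUND(AVG(m.pages), 2)=869
  7: ids {2, 5, 8, 13, 25} → ROUND(AVG(m.pages), 2)=560.6
  9: ids {12, 19, 40} → ROUND(AVG(m.pages), 2)=816

Ravi | 336 ; Ivy | 869 ; Ravi | 560.6 ; Bob | 816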